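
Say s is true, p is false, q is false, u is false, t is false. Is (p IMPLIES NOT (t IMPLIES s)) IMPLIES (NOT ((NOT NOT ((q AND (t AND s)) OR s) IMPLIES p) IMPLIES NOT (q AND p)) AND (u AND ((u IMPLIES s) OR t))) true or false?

F

t IMPLIES s = F IMPLIES T = T
NOT (t IMPLIES s) = NOT T = F
p IMPLIES NOT (t IMPLIES s) = F IMPLIES F = T
t AND s = F AND T = F
q AND (t AND s) = F AND F = F
(q AND (t AND s)) OR s = F OR T = T
NOT ((q AND (t AND s)) OR s) = NOT T = F
NOT NOT ((q AND (t AND s)) OR s) = NOT F = T
NOT NOT ((q AND (t AND s)) OR s) IMPLIES p = T IMPLIES F = F
q AND p = F AND F = F
NOT (q AND p) = NOT F = T
(NOT NOT ((q AND (t AND s)) OR s) IMPLIES p) IMPLIES NOT (q AND p) = F IMPLIES T = T
NOT ((NOT NOT ((q AND (t AND s)) OR s) IMPLIES p) IMPLIES NOT (q AND p)) = NOT T = F
u IMPLIES s = F IMPLIES T = T
(u IMPLIES s) OR t = T OR F = T
u AND ((u IMPLIES s) OR t) = F AND T = F
NOT ((NOT NOT ((q AND (t AND s)) OR s) IMPLIES p) IMPLIES NOT (q AND p)) AND (u AND ((u IMPLIES s) OR t)) = F AND F = F
(p IMPLIES NOT (t IMPLIES s)) IMPLIES (NOT ((NOT NOT ((q AND (t AND s)) OR s) IMPLIES p) IMPLIES NOT (q AND p)) AND (u AND ((u IMPLIES s) OR t))) = T IMPLIES F = F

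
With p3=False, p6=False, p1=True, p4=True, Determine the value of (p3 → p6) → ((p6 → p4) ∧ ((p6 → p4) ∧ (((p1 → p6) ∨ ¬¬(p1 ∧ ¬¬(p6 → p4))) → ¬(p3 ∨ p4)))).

p3 → p6 = False → False = True
p6 → p4 = False → True = True
p6 → p4 = False → True = True
p1 → p6 = True → False = False
p6 → p4 = False → True = True
¬(p6 → p4) = ¬True = False
¬¬(p6 → p4) = ¬False = True
p1 ∧ ¬¬(p6 → p4) = True ∧ True = True
¬(p1 ∧ ¬¬(p6 → p4)) = ¬True = False
¬¬(p1 ∧ ¬¬(p6 → p4)) = ¬False = True
(p1 → p6) ∨ ¬¬(p1 ∧ ¬¬(p6 → p4)) = False ∨ True = True
p3 ∨ p4 = False ∨ True = True
¬(p3 ∨ p4) = ¬True = False
((p1 → p6) ∨ ¬¬(p1 ∧ ¬¬(p6 → p4))) → ¬(p3 ∨ p4) = True → False = False
(p6 → p4) ∧ (((p1 → p6) ∨ ¬¬(p1 ∧ ¬¬(p6 → p4))) → ¬(p3 ∨ p4)) = True ∧ False = False
(p6 → p4) ∧ ((p6 → p4) ∧ (((p1 → p6) ∨ ¬¬(p1 ∧ ¬¬(p6 → p4))) → ¬(p3 ∨ p4))) = True ∧ False = False
(p3 → p6) → ((p6 → p4) ∧ ((p6 → p4) ∧ (((p1 → p6) ∨ ¬¬(p1 ∧ ¬¬(p6 → p4))) → ¬(p3 ∨ p4)))) = True → False = False

False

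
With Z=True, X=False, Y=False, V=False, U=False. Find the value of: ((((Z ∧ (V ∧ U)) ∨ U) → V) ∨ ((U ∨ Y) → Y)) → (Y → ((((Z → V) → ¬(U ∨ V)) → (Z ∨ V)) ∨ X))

V ∧ U = False ∧ False = False
Z ∧ (V ∧ U) = True ∧ False = False
(Z ∧ (V ∧ U)) ∨ U = False ∨ False = False
((Z ∧ (V ∧ U)) ∨ U) → V = False → False = True
U ∨ Y = False ∨ False = False
(U ∨ Y) → Y = False → False = True
(((Z ∧ (V ∧ U)) ∨ U) → V) ∨ ((U ∨ Y) → Y) = True ∨ True = True
Z → V = True → False = False
U ∨ V = False ∨ False = False
¬(U ∨ V) = ¬False = True
(Z → V) → ¬(U ∨ V) = False → True = True
Z ∨ V = True ∨ False = True
((Z → V) → ¬(U ∨ V)) → (Z ∨ V) = True → True = True
(((Z → V) → ¬(U ∨ V)) → (Z ∨ V)) ∨ X = True ∨ False = True
Y → ((((Z → V) → ¬(U ∨ V)) → (Z ∨ V)) ∨ X) = False → True = True
((((Z ∧ (V ∧ U)) ∨ U) → V) ∨ ((U ∨ Y) → Y)) → (Y → ((((Z → V) → ¬(U ∨ V)) → (Z ∨ V)) ∨ X)) = True → True = True

True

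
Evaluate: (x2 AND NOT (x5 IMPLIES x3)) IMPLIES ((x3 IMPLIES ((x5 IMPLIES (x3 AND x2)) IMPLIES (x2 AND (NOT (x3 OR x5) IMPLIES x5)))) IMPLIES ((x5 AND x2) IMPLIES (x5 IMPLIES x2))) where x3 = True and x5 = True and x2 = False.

Substituting x3=True, x5=True, x2=False:
x5 IMPLIES x3 = True IMPLIES True = True
NOT (x5 IMPLIES x3) = NOT True = False
x2 AND NOT (x5 IMPLIES x3) = False AND False = False
x3 AND x2 = True AND False = False
x5 IMPLIES (x3 AND x2) = True IMPLIES False = False
x3 OR x5 = True OR True = True
NOT (x3 OR x5) = NOT True = False
NOT (x3 OR x5) IMPLIES x5 = False IMPLIES True = True
x2 AND (NOT (x3 OR x5) IMPLIES x5) = False AND True = False
(x5 IMPLIES (x3 AND x2)) IMPLIES (x2 AND (NOT (x3 OR x5) IMPLIES x5)) = False IMPLIES False = True
x3 IMPLIES ((x5 IMPLIES (x3 AND x2)) IMPLIES (x2 AND (NOT (x3 OR x5) IMPLIES x5))) = True IMPLIES True = True
x5 AND x2 = True AND False = False
x5 IMPLIES x2 = True IMPLIES False = False
(x5 AND x2) IMPLIES (x5 IMPLIES x2) = False IMPLIES False = True
(x3 IMPLIES ((x5 IMPLIES (x3 AND x2)) IMPLIES (x2 AND (NOT (x3 OR x5) IMPLIES x5)))) IMPLIES ((x5 AND x2) IMPLIES (x5 IMPLIES x2)) = True IMPLIES True = True
(x2 AND NOT (x5 IMPLIES x3)) IMPLIES ((x3 IMPLIES ((x5 IMPLIES (x3 AND x2)) IMPLIES (x2 AND (NOT (x3 OR x5) IMPLIES x5)))) IMPLIES ((x5 AND x2) IMPLIES (x5 IMPLIES x2))) = False IMPLIES True = True

True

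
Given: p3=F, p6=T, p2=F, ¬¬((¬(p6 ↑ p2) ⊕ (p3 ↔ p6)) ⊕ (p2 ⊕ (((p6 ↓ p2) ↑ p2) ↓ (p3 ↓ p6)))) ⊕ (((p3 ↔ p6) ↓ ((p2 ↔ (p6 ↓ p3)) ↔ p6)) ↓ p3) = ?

p6 ↑ p2 = T ↑ F = T
¬(p6 ↑ p2) = ¬T = F
p3 ↔ p6 = F ↔ T = F
¬(p6 ↑ p2) ⊕ (p3 ↔ p6) = F ⊕ F = F
p6 ↓ p2 = T ↓ F = F
(p6 ↓ p2) ↑ p2 = F ↑ F = T
p3 ↓ p6 = F ↓ T = F
((p6 ↓ p2) ↑ p2) ↓ (p3 ↓ p6) = T ↓ F = F
p2 ⊕ (((p6 ↓ p2) ↑ p2) ↓ (p3 ↓ p6)) = F ⊕ F = F
(¬(p6 ↑ p2) ⊕ (p3 ↔ p6)) ⊕ (p2 ⊕ (((p6 ↓ p2) ↑ p2) ↓ (p3 ↓ p6))) = F ⊕ F = F
¬((¬(p6 ↑ p2) ⊕ (p3 ↔ p6)) ⊕ (p2 ⊕ (((p6 ↓ p2) ↑ p2) ↓ (p3 ↓ p6)))) = ¬F = T
¬¬((¬(p6 ↑ p2) ⊕ (p3 ↔ p6)) ⊕ (p2 ⊕ (((p6 ↓ p2) ↑ p2) ↓ (p3 ↓ p6)))) = ¬T = F
p3 ↔ p6 = F ↔ T = F
p6 ↓ p3 = T ↓ F = F
p2 ↔ (p6 ↓ p3) = F ↔ F = T
(p2 ↔ (p6 ↓ p3)) ↔ p6 = T ↔ T = T
(p3 ↔ p6) ↓ ((p2 ↔ (p6 ↓ p3)) ↔ p6) = F ↓ T = F
((p3 ↔ p6) ↓ ((p2 ↔ (p6 ↓ p3)) ↔ p6)) ↓ p3 = F ↓ F = T
¬¬((¬(p6 ↑ p2) ⊕ (p3 ↔ p6)) ⊕ (p2 ⊕ (((p6 ↓ p2) ↑ p2) ↓ (p3 ↓ p6)))) ⊕ (((p3 ↔ p6) ↓ ((p2 ↔ (p6 ↓ p3)) ↔ p6)) ↓ p3) = F ⊕ T = T

T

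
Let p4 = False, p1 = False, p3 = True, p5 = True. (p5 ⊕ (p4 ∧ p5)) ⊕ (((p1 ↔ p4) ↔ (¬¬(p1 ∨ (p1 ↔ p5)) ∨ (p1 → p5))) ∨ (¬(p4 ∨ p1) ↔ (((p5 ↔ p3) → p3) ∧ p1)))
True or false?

p4 ∧ p5 = False ∧ True = False
p5 ⊕ (p4 ∧ p5) = True ⊕ False = True
p1 ↔ p4 = False ↔ False = True
p1 ↔ p5 = False ↔ True = False
p1 ∨ (p1 ↔ p5) = False ∨ False = False
¬(p1 ∨ (p1 ↔ p5)) = ¬False = True
¬¬(p1 ∨ (p1 ↔ p5)) = ¬True = False
p1 → p5 = False → True = True
¬¬(p1 ∨ (p1 ↔ p5)) ∨ (p1 → p5) = False ∨ True = True
(p1 ↔ p4) ↔ (¬¬(p1 ∨ (p1 ↔ p5)) ∨ (p1 → p5)) = True ↔ True = True
p4 ∨ p1 = False ∨ False = False
¬(p4 ∨ p1) = ¬False = True
p5 ↔ p3 = True ↔ True = True
(p5 ↔ p3) → p3 = True → True = True
((p5 ↔ p3) → p3) ∧ p1 = True ∧ False = False
¬(p4 ∨ p1) ↔ (((p5 ↔ p3) → p3) ∧ p1) = True ↔ False = False
((p1 ↔ p4) ↔ (¬¬(p1 ∨ (p1 ↔ p5)) ∨ (p1 → p5))) ∨ (¬(p4 ∨ p1) ↔ (((p5 ↔ p3) → p3) ∧ p1)) = True ∨ False = True
(p5 ⊕ (p4 ∧ p5)) ⊕ (((p1 ↔ p4) ↔ (¬¬(p1 ∨ (p1 ↔ p5)) ∨ (p1 → p5))) ∨ (¬(p4 ∨ p1) ↔ (((p5 ↔ p3) → p3) ∧ p1))) = True ⊕ True = False

False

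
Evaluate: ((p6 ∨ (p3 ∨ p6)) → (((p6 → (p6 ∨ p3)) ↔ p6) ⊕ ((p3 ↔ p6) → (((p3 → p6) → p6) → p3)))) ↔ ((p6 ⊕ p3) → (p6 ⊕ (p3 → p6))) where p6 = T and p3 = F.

Substituting p6=T, p3=F:
p3 ∨ p6 = F ∨ T = T
p6 ∨ (p3 ∨ p6) = T ∨ T = T
p6 ∨ p3 = T ∨ F = T
p6 → (p6 ∨ p3) = T → T = T
(p6 → (p6 ∨ p3)) ↔ p6 = T ↔ T = T
p3 ↔ p6 = F ↔ T = F
p3 → p6 = F → T = T
(p3 → p6) → p6 = T → T = T
((p3 → p6) → p6) → p3 = T → F = F
(p3 ↔ p6) → (((p3 → p6) → p6) → p3) = F → F = T
((p6 → (p6 ∨ p3)) ↔ p6) ⊕ ((p3 ↔ p6) → (((p3 → p6) → p6) → p3)) = T ⊕ T = F
(p6 ∨ (p3 ∨ p6)) → (((p6 → (p6 ∨ p3)) ↔ p6) ⊕ ((p3 ↔ p6) → (((p3 → p6) → p6) → p3))) = T → F = F
p6 ⊕ p3 = T ⊕ F = T
p3 → p6 = F → T = T
p6 ⊕ (p3 → p6) = T ⊕ T = F
(p6 ⊕ p3) → (p6 ⊕ (p3 → p6)) = T → F = F
((p6 ∨ (p3 ∨ p6)) → (((p6 → (p6 ∨ p3)) ↔ p6) ⊕ ((p3 ↔ p6) → (((p3 → p6) → p6) → p3)))) ↔ ((p6 ⊕ p3) → (p6 ⊕ (p3 → p6))) = F ↔ F = T

T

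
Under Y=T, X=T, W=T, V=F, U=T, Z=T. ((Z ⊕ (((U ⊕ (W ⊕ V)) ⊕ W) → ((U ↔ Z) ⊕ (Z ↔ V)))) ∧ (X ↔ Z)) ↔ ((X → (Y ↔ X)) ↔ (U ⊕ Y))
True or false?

T

W ⊕ V = T ⊕ F = T
U ⊕ (W ⊕ V) = T ⊕ T = F
(U ⊕ (W ⊕ V)) ⊕ W = F ⊕ T = T
U ↔ Z = T ↔ T = T
Z ↔ V = T ↔ F = F
(U ↔ Z) ⊕ (Z ↔ V) = T ⊕ F = T
((U ⊕ (W ⊕ V)) ⊕ W) → ((U ↔ Z) ⊕ (Z ↔ V)) = T → T = T
Z ⊕ (((U ⊕ (W ⊕ V)) ⊕ W) → ((U ↔ Z) ⊕ (Z ↔ V))) = T ⊕ T = F
X ↔ Z = T ↔ T = T
(Z ⊕ (((U ⊕ (W ⊕ V)) ⊕ W) → ((U ↔ Z) ⊕ (Z ↔ V)))) ∧ (X ↔ Z) = F ∧ T = F
Y ↔ X = T ↔ T = T
X → (Y ↔ X) = T → T = T
U ⊕ Y = T ⊕ T = F
(X → (Y ↔ X)) ↔ (U ⊕ Y) = T ↔ F = F
((Z ⊕ (((U ⊕ (W ⊕ V)) ⊕ W) → ((U ↔ Z) ⊕ (Z ↔ V)))) ∧ (X ↔ Z)) ↔ ((X → (Y ↔ X)) ↔ (U ⊕ Y)) = F ↔ F = T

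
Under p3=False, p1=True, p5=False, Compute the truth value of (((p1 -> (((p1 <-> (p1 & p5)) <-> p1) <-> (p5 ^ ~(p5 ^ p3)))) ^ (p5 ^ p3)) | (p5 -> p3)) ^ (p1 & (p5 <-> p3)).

Substituting p3=False, p1=True, p5=False:
p1 & p5 = True & False = False
p1 <-> (p1 & p5) = True <-> False = False
(p1 <-> (p1 & p5)) <-> p1 = False <-> True = False
p5 ^ p3 = False ^ False = False
~(p5 ^ p3) = ~False = True
p5 ^ ~(p5 ^ p3) = False ^ True = True
((p1 <-> (p1 & p5)) <-> p1) <-> (p5 ^ ~(p5 ^ p3)) = False <-> True = False
p1 -> (((p1 <-> (p1 & p5)) <-> p1) <-> (p5 ^ ~(p5 ^ p3))) = True -> False = False
p5 ^ p3 = False ^ False = False
(p1 -> (((p1 <-> (p1 & p5)) <-> p1) <-> (p5 ^ ~(p5 ^ p3)))) ^ (p5 ^ p3) = False ^ False = False
p5 -> p3 = False -> False = True
((p1 -> (((p1 <-> (p1 & p5)) <-> p1) <-> (p5 ^ ~(p5 ^ p3)))) ^ (p5 ^ p3)) | (p5 -> p3) = False | True = True
p5 <-> p3 = False <-> False = True
p1 & (p5 <-> p3) = True & True = True
(((p1 -> (((p1 <-> (p1 & p5)) <-> p1) <-> (p5 ^ ~(p5 ^ p3)))) ^ (p5 ^ p3)) | (p5 -> p3)) ^ (p1 & (p5 <-> p3)) = True ^ True = False

False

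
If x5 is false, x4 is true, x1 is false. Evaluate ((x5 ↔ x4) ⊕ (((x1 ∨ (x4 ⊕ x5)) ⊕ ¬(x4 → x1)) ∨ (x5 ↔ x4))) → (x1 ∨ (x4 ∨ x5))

True

x5 ↔ x4 = False ↔ True = False
x4 ⊕ x5 = True ⊕ False = True
x1 ∨ (x4 ⊕ x5) = False ∨ True = True
x4 → x1 = True → False = False
¬(x4 → x1) = ¬False = True
(x1 ∨ (x4 ⊕ x5)) ⊕ ¬(x4 → x1) = True ⊕ True = False
x5 ↔ x4 = False ↔ True = False
((x1 ∨ (x4 ⊕ x5)) ⊕ ¬(x4 → x1)) ∨ (x5 ↔ x4) = False ∨ False = False
(x5 ↔ x4) ⊕ (((x1 ∨ (x4 ⊕ x5)) ⊕ ¬(x4 → x1)) ∨ (x5 ↔ x4)) = False ⊕ False = False
x4 ∨ x5 = True ∨ False = True
x1 ∨ (x4 ∨ x5) = False ∨ True = True
((x5 ↔ x4) ⊕ (((x1 ∨ (x4 ⊕ x5)) ⊕ ¬(x4 → x1)) ∨ (x5 ↔ x4))) → (x1 ∨ (x4 ∨ x5)) = False → True = True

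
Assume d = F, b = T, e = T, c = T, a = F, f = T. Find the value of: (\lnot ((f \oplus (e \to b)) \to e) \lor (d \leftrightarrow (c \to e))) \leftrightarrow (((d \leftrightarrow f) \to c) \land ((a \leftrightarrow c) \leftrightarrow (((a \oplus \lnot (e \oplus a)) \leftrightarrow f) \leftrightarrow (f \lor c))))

F

e \to b = T \to T = T
f \oplus (e \to b) = T \oplus T = F
(f \oplus (e \to b)) \to e = F \to T = T
\lnot ((f \oplus (e \to b)) \to e) = \lnot T = F
c \to e = T \to T = T
d \leftrightarrow (c \to e) = F \leftrightarrow T = F
\lnot ((f \oplus (e \to b)) \to e) \lor (d \leftrightarrow (c \to e)) = F \lor F = F
d \leftrightarrow f = F \leftrightarrow T = F
(d \leftrightarrow f) \to c = F \to T = T
a \leftrightarrow c = F \leftrightarrow T = F
e \oplus a = T \oplus F = T
\lnot (e \oplus a) = \lnot T = F
a \oplus \lnot (e \oplus a) = F \oplus F = F
(a \oplus \lnot (e \oplus a)) \leftrightarrow f = F \leftrightarrow T = F
f \lor c = T \lor T = T
((a \oplus \lnot (e \oplus a)) \leftrightarrow f) \leftrightarrow (f \lor c) = F \leftrightarrow T = F
(a \leftrightarrow c) \leftrightarrow (((a \oplus \lnot (e \oplus a)) \leftrightarrow f) \leftrightarrow (f \lor c)) = F \leftrightarrow F = T
((d \leftrightarrow f) \to c) \land ((a \leftrightarrow c) \leftrightarrow (((a \oplus \lnot (e \oplus a)) \leftrightarrow f) \leftrightarrow (f \lor c))) = T \land T = T
(\lnot ((f \oplus (e \to b)) \to e) \lor (d \leftrightarrow (c \to e))) \leftrightarrow (((d \leftrightarrow f) \to c) \land ((a \leftrightarrow c) \leftrightarrow (((a \oplus \lnot (e \oplus a)) \leftrightarrow f) \leftrightarrow (f \lor c)))) = F \leftrightarrow T = F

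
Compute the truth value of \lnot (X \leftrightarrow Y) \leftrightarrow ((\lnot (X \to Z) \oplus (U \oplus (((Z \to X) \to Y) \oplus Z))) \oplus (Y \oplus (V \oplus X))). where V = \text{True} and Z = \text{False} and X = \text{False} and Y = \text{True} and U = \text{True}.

\text{False}

X \leftrightarrow Y = \text{False} \leftrightarrow \text{True} = \text{False}
\lnot (X \leftrightarrow Y) = \lnot \text{False} = \text{True}
X \to Z = \text{False} \to \text{False} = \text{True}
\lnot (X \to Z) = \lnot \text{True} = \text{False}
Z \to X = \text{False} \to \text{False} = \text{True}
(Z \to X) \to Y = \text{True} \to \text{True} = \text{True}
((Z \to X) \to Y) \oplus Z = \text{True} \oplus \text{False} = \text{True}
U \oplus (((Z \to X) \to Y) \oplus Z) = \text{True} \oplus \text{True} = \text{False}
\lnot (X \to Z) \oplus (U \oplus (((Z \to X) \to Y) \oplus Z)) = \text{False} \oplus \text{False} = \text{False}
V \oplus X = \text{True} \oplus \text{False} = \text{True}
Y \oplus (V \oplus X) = \text{True} \oplus \text{True} = \text{False}
(\lnot (X \to Z) \oplus (U \oplus (((Z \to X) \to Y) \oplus Z))) \oplus (Y \oplus (V \oplus X)) = \text{False} \oplus \text{False} = \text{False}
\lnot (X \leftrightarrow Y) \leftrightarrow ((\lnot (X \to Z) \oplus (U \oplus (((Z \to X) \to Y) \oplus Z))) \oplus (Y \oplus (V \oplus X))) = \text{True} \leftrightarrow \text{False} = \text{False}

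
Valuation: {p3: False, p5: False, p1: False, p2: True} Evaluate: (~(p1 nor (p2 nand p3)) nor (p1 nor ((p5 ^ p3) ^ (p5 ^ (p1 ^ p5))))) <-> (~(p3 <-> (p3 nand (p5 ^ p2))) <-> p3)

p2 nand p3 = True nand False = True
p1 nor (p2 nand p3) = False nor True = False
~(p1 nor (p2 nand p3)) = ~False = True
p5 ^ p3 = False ^ False = False
p1 ^ p5 = False ^ False = False
p5 ^ (p1 ^ p5) = False ^ False = False
(p5 ^ p3) ^ (p5 ^ (p1 ^ p5)) = False ^ False = False
p1 nor ((p5 ^ p3) ^ (p5 ^ (p1 ^ p5))) = False nor False = True
~(p1 nor (p2 nand p3)) nor (p1 nor ((p5 ^ p3) ^ (p5 ^ (p1 ^ p5)))) = True nor True = False
p5 ^ p2 = False ^ True = True
p3 nand (p5 ^ p2) = False nand True = True
p3 <-> (p3 nand (p5 ^ p2)) = False <-> True = False
~(p3 <-> (p3 nand (p5 ^ p2))) = ~False = True
~(p3 <-> (p3 nand (p5 ^ p2))) <-> p3 = True <-> False = False
(~(p1 nor (p2 nand p3)) nor (p1 nor ((p5 ^ p3) ^ (p5 ^ (p1 ^ p5))))) <-> (~(p3 <-> (p3 nand (p5 ^ p2))) <-> p3) = False <-> False = True

True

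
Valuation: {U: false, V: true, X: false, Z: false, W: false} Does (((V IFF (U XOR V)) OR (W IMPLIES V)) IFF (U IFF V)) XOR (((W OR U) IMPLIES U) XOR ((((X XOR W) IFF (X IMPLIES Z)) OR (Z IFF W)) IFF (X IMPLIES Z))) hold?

U XOR V = false XOR true = true
V IFF (U XOR V) = true IFF true = true
W IMPLIES V = false IMPLIES true = true
(V IFF (U XOR V)) OR (W IMPLIES V) = true OR true = true
U IFF V = false IFF true = false
((V IFF (U XOR V)) OR (W IMPLIES V)) IFF (U IFF V) = true IFF false = false
W OR U = false OR false = false
(W OR U) IMPLIES U = false IMPLIES false = true
X XOR W = false XOR false = false
X IMPLIES Z = false IMPLIES false = true
(X XOR W) IFF (X IMPLIES Z) = false IFF true = false
Z IFF W = false IFF false = true
((X XOR W) IFF (X IMPLIES Z)) OR (Z IFF W) = false OR true = true
X IMPLIES Z = false IMPLIES false = true
(((X XOR W) IFF (X IMPLIES Z)) OR (Z IFF W)) IFF (X IMPLIES Z) = true IFF true = true
((W OR U) IMPLIES U) XOR ((((X XOR W) IFF (X IMPLIES Z)) OR (Z IFF W)) IFF (X IMPLIES Z)) = true XOR true = false
(((V IFF (U XOR V)) OR (W IMPLIES V)) IFF (U IFF V)) XOR (((W OR U) IMPLIES U) XOR ((((X XOR W) IFF (X IMPLIES Z)) OR (Z IFF W)) IFF (X IMPLIES Z))) = false XOR false = false

false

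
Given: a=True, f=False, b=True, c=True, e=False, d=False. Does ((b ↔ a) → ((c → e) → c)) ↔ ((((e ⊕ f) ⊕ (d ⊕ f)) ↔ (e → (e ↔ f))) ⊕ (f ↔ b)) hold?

Substituting a=True, f=False, b=True, c=True, e=False, d=False:
b ↔ a = True ↔ True = True
c → e = True → False = False
(c → e) → c = False → True = True
(b ↔ a) → ((c → e) → c) = True → True = True
e ⊕ f = False ⊕ False = False
d ⊕ f = False ⊕ False = False
(e ⊕ f) ⊕ (d ⊕ f) = False ⊕ False = False
e ↔ f = False ↔ False = True
e → (e ↔ f) = False → True = True
((e ⊕ f) ⊕ (d ⊕ f)) ↔ (e → (e ↔ f)) = False ↔ True = False
f ↔ b = False ↔ True = False
(((e ⊕ f) ⊕ (d ⊕ f)) ↔ (e → (e ↔ f))) ⊕ (f ↔ b) = False ⊕ False = False
((b ↔ a) → ((c → e) → c)) ↔ ((((e ⊕ f) ⊕ (d ⊕ f)) ↔ (e → (e ↔ f))) ⊕ (f ↔ b)) = True ↔ False = False

False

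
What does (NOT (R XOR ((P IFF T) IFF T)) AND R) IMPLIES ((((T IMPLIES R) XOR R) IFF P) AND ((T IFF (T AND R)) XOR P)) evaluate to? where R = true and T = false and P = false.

Substituting R=true, T=false, P=false:
P IFF T = false IFF false = true
(P IFF T) IFF T = true IFF false = false
R XOR ((P IFF T) IFF T) = true XOR false = true
NOT (R XOR ((P IFF T) IFF T)) = NOT true = false
NOT (R XOR ((P IFF T) IFF T)) AND R = false AND true = false
T IMPLIES R = false IMPLIES true = true
(T IMPLIES R) XOR R = true XOR true = false
((T IMPLIES R) XOR R) IFF P = false IFF false = true
T AND R = false AND true = false
T IFF (T AND R) = false IFF false = true
(T IFF (T AND R)) XOR P = true XOR false = true
(((T IMPLIES R) XOR R) IFF P) AND ((T IFF (T AND R)) XOR P) = true AND true = true
(NOT (R XOR ((P IFF T) IFF T)) AND R) IMPLIES ((((T IMPLIES R) XOR R) IFF P) AND ((T IFF (T AND R)) XOR P)) = false IMPLIES true = true

true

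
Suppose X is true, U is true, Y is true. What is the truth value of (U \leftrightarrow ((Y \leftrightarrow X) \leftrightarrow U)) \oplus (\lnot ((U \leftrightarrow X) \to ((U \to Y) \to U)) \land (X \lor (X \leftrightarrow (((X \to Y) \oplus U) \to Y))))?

Y \leftrightarrow X = T \leftrightarrow T = T
(Y \leftrightarrow X) \leftrightarrow U = T \leftrightarrow T = T
U \leftrightarrow ((Y \leftrightarrow X) \leftrightarrow U) = T \leftrightarrow T = T
U \leftrightarrow X = T \leftrightarrow T = T
U \to Y = T \to T = T
(U \to Y) \to U = T \to T = T
(U \leftrightarrow X) \to ((U \to Y) \to U) = T \to T = T
\lnot ((U \leftrightarrow X) \to ((U \to Y) \to U)) = \lnot T = F
X \to Y = T \to T = T
(X \to Y) \oplus U = T \oplus T = F
((X \to Y) \oplus U) \to Y = F \to T = T
X \leftrightarrow (((X \to Y) \oplus U) \to Y) = T \leftrightarrow T = T
X \lor (X \leftrightarrow (((X \to Y) \oplus U) \to Y)) = T \lor T = T
\lnot ((U \leftrightarrow X) \to ((U \to Y) \to U)) \land (X \lor (X \leftrightarrow (((X \to Y) \oplus U) \to Y))) = F \land T = F
(U \leftrightarrow ((Y \leftrightarrow X) \leftrightarrow U)) \oplus (\lnot ((U \leftrightarrow X) \to ((U \to Y) \to U)) \land (X \lor (X \leftrightarrow (((X \to Y) \oplus U) \to Y)))) = T \oplus F = T

T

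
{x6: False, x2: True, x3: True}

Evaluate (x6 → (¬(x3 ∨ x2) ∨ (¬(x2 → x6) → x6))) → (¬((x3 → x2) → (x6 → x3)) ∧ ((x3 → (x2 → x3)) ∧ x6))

False

x3 ∨ x2 = True ∨ True = True
¬(x3 ∨ x2) = ¬True = False
x2 → x6 = True → False = False
¬(x2 → x6) = ¬False = True
¬(x2 → x6) → x6 = True → False = False
¬(x3 ∨ x2) ∨ (¬(x2 → x6) → x6) = False ∨ False = False
x6 → (¬(x3 ∨ x2) ∨ (¬(x2 → x6) → x6)) = False → False = True
x3 → x2 = True → True = True
x6 → x3 = False → True = True
(x3 → x2) → (x6 → x3) = True → True = True
¬((x3 → x2) → (x6 → x3)) = ¬True = False
x2 → x3 = True → True = True
x3 → (x2 → x3) = True → True = True
(x3 → (x2 → x3)) ∧ x6 = True ∧ False = False
¬((x3 → x2) → (x6 → x3)) ∧ ((x3 → (x2 → x3)) ∧ x6) = False ∧ False = False
(x6 → (¬(x3 ∨ x2) ∨ (¬(x2 → x6) → x6))) → (¬((x3 → x2) → (x6 → x3)) ∧ ((x3 → (x2 → x3)) ∧ x6)) = True → False = False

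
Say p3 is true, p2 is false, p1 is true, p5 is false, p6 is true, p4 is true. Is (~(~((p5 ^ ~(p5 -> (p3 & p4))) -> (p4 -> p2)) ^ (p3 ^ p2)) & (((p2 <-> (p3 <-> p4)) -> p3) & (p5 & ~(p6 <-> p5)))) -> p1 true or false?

True

p3 & p4 = True & True = True
p5 -> (p3 & p4) = False -> True = True
~(p5 -> (p3 & p4)) = ~True = False
p5 ^ ~(p5 -> (p3 & p4)) = False ^ False = False
p4 -> p2 = True -> False = False
(p5 ^ ~(p5 -> (p3 & p4))) -> (p4 -> p2) = False -> False = True
~((p5 ^ ~(p5 -> (p3 & p4))) -> (p4 -> p2)) = ~True = False
p3 ^ p2 = True ^ False = True
~((p5 ^ ~(p5 -> (p3 & p4))) -> (p4 -> p2)) ^ (p3 ^ p2) = False ^ True = True
~(~((p5 ^ ~(p5 -> (p3 & p4))) -> (p4 -> p2)) ^ (p3 ^ p2)) = ~True = False
p3 <-> p4 = True <-> True = True
p2 <-> (p3 <-> p4) = False <-> True = False
(p2 <-> (p3 <-> p4)) -> p3 = False -> True = True
p6 <-> p5 = True <-> False = False
~(p6 <-> p5) = ~False = True
p5 & ~(p6 <-> p5) = False & True = False
((p2 <-> (p3 <-> p4)) -> p3) & (p5 & ~(p6 <-> p5)) = True & False = False
~(~((p5 ^ ~(p5 -> (p3 & p4))) -> (p4 -> p2)) ^ (p3 ^ p2)) & (((p2 <-> (p3 <-> p4)) -> p3) & (p5 & ~(p6 <-> p5))) = False & False = False
(~(~((p5 ^ ~(p5 -> (p3 & p4))) -> (p4 -> p2)) ^ (p3 ^ p2)) & (((p2 <-> (p3 <-> p4)) -> p3) & (p5 & ~(p6 <-> p5)))) -> p1 = False -> True = True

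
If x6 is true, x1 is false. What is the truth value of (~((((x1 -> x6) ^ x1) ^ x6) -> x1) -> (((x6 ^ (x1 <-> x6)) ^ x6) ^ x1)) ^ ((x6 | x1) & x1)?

Substituting x6=1, x1=0:
x1 -> x6 = 0 -> 1 = 1
(x1 -> x6) ^ x1 = 1 ^ 0 = 1
((x1 -> x6) ^ x1) ^ x6 = 1 ^ 1 = 0
(((x1 -> x6) ^ x1) ^ x6) -> x1 = 0 -> 0 = 1
~((((x1 -> x6) ^ x1) ^ x6) -> x1) = ~1 = 0
x1 <-> x6 = 0 <-> 1 = 0
x6 ^ (x1 <-> x6) = 1 ^ 0 = 1
(x6 ^ (x1 <-> x6)) ^ x6 = 1 ^ 1 = 0
((x6 ^ (x1 <-> x6)) ^ x6) ^ x1 = 0 ^ 0 = 0
~((((x1 -> x6) ^ x1) ^ x6) -> x1) -> (((x6 ^ (x1 <-> x6)) ^ x6) ^ x1) = 0 -> 0 = 1
x6 | x1 = 1 | 0 = 1
(x6 | x1) & x1 = 1 & 0 = 0
(~((((x1 -> x6) ^ x1) ^ x6) -> x1) -> (((x6 ^ (x1 <-> x6)) ^ x6) ^ x1)) ^ ((x6 | x1) & x1) = 1 ^ 0 = 1

1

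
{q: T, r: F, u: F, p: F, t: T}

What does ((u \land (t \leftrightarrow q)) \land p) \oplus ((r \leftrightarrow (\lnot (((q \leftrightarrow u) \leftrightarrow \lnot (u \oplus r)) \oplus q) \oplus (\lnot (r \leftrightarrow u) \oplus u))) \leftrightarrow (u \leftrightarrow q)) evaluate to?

F

t \leftrightarrow q = T \leftrightarrow T = T
u \land (t \leftrightarrow q) = F \land T = F
(u \land (t \leftrightarrow q)) \land p = F \land F = F
q \leftrightarrow u = T \leftrightarrow F = F
u \oplus r = F \oplus F = F
\lnot (u \oplus r) = \lnot F = T
(q \leftrightarrow u) \leftrightarrow \lnot (u \oplus r) = F \leftrightarrow T = F
((q \leftrightarrow u) \leftrightarrow \lnot (u \oplus r)) \oplus q = F \oplus T = T
\lnot (((q \leftrightarrow u) \leftrightarrow \lnot (u \oplus r)) \oplus q) = \lnot T = F
r \leftrightarrow u = F \leftrightarrow F = T
\lnot (r \leftrightarrow u) = \lnot T = F
\lnot (r \leftrightarrow u) \oplus u = F \oplus F = F
\lnot (((q \leftrightarrow u) \leftrightarrow \lnot (u \oplus r)) \oplus q) \oplus (\lnot (r \leftrightarrow u) \oplus u) = F \oplus F = F
r \leftrightarrow (\lnot (((q \leftrightarrow u) \leftrightarrow \lnot (u \oplus r)) \oplus q) \oplus (\lnot (r \leftrightarrow u) \oplus u)) = F \leftrightarrow F = T
u \leftrightarrow q = F \leftrightarrow T = F
(r \leftrightarrow (\lnot (((q \leftrightarrow u) \leftrightarrow \lnot (u \oplus r)) \oplus q) \oplus (\lnot (r \leftrightarrow u) \oplus u))) \leftrightarrow (u \leftrightarrow q) = T \leftrightarrow F = F
((u \land (t \leftrightarrow q)) \land p) \oplus ((r \leftrightarrow (\lnot (((q \leftrightarrow u) \leftrightarrow \lnot (u \oplus r)) \oplus q) \oplus (\lnot (r \leftrightarrow u) \oplus u))) \leftrightarrow (u \leftrightarrow q)) = F \oplus F = F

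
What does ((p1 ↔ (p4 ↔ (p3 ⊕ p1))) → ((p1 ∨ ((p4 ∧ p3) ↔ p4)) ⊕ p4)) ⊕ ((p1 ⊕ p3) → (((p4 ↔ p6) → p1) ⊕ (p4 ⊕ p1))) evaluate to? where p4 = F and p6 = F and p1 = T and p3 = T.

F

Substituting p4=F, p6=F, p1=T, p3=T:
p3 ⊕ p1 = T ⊕ T = F
p4 ↔ (p3 ⊕ p1) = F ↔ F = T
p1 ↔ (p4 ↔ (p3 ⊕ p1)) = T ↔ T = T
p4 ∧ p3 = F ∧ T = F
(p4 ∧ p3) ↔ p4 = F ↔ F = T
p1 ∨ ((p4 ∧ p3) ↔ p4) = T ∨ T = T
(p1 ∨ ((p4 ∧ p3) ↔ p4)) ⊕ p4 = T ⊕ F = T
(p1 ↔ (p4 ↔ (p3 ⊕ p1))) → ((p1 ∨ ((p4 ∧ p3) ↔ p4)) ⊕ p4) = T → T = T
p1 ⊕ p3 = T ⊕ T = F
p4 ↔ p6 = F ↔ F = T
(p4 ↔ p6) → p1 = T → T = T
p4 ⊕ p1 = F ⊕ T = T
((p4 ↔ p6) → p1) ⊕ (p4 ⊕ p1) = T ⊕ T = F
(p1 ⊕ p3) → (((p4 ↔ p6) → p1) ⊕ (p4 ⊕ p1)) = F → F = T
((p1 ↔ (p4 ↔ (p3 ⊕ p1))) → ((p1 ∨ ((p4 ∧ p3) ↔ p4)) ⊕ p4)) ⊕ ((p1 ⊕ p3) → (((p4 ↔ p6) → p1) ⊕ (p4 ⊕ p1))) = T ⊕ T = F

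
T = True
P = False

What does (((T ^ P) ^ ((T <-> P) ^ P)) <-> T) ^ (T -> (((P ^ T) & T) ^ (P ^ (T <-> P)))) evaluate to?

Substituting T=True, P=False:
T ^ P = True ^ False = True
T <-> P = True <-> False = False
(T <-> P) ^ P = False ^ False = False
(T ^ P) ^ ((T <-> P) ^ P) = True ^ False = True
((T ^ P) ^ ((T <-> P) ^ P)) <-> T = True <-> True = True
P ^ T = False ^ True = True
(P ^ T) & T = True & True = True
T <-> P = True <-> False = False
P ^ (T <-> P) = False ^ False = False
((P ^ T) & T) ^ (P ^ (T <-> P)) = True ^ False = True
T -> (((P ^ T) & T) ^ (P ^ (T <-> P))) = True -> True = True
(((T ^ P) ^ ((T <-> P) ^ P)) <-> T) ^ (T -> (((P ^ T) & T) ^ (P ^ (T <-> P)))) = True ^ True = False

False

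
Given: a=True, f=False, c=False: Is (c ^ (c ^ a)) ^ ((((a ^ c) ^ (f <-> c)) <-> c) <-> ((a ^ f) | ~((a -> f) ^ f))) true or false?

False

Substituting a=True, f=False, c=False:
c ^ a = False ^ True = True
c ^ (c ^ a) = False ^ True = True
a ^ c = True ^ False = True
f <-> c = False <-> False = True
(a ^ c) ^ (f <-> c) = True ^ True = False
((a ^ c) ^ (f <-> c)) <-> c = False <-> False = True
a ^ f = True ^ False = True
a -> f = True -> False = False
(a -> f) ^ f = False ^ False = False
~((a -> f) ^ f) = ~False = True
(a ^ f) | ~((a -> f) ^ f) = True | True = True
(((a ^ c) ^ (f <-> c)) <-> c) <-> ((a ^ f) | ~((a -> f) ^ f)) = True <-> True = True
(c ^ (c ^ a)) ^ ((((a ^ c) ^ (f <-> c)) <-> c) <-> ((a ^ f) | ~((a -> f) ^ f))) = True ^ True = False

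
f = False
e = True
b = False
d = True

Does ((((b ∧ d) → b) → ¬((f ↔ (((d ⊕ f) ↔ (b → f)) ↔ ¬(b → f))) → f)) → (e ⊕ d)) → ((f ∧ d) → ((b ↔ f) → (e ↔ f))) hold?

True

b ∧ d = False ∧ True = False
(b ∧ d) → b = False → False = True
d ⊕ f = True ⊕ False = True
b → f = False → False = True
(d ⊕ f) ↔ (b → f) = True ↔ True = True
b → f = False → False = True
¬(b → f) = ¬True = False
((d ⊕ f) ↔ (b → f)) ↔ ¬(b → f) = True ↔ False = False
f ↔ (((d ⊕ f) ↔ (b → f)) ↔ ¬(b → f)) = False ↔ False = True
(f ↔ (((d ⊕ f) ↔ (b → f)) ↔ ¬(b → f))) → f = True → False = False
¬((f ↔ (((d ⊕ f) ↔ (b → f)) ↔ ¬(b → f))) → f) = ¬False = True
((b ∧ d) → b) → ¬((f ↔ (((d ⊕ f) ↔ (b → f)) ↔ ¬(b → f))) → f) = True → True = True
e ⊕ d = True ⊕ True = False
(((b ∧ d) → b) → ¬((f ↔ (((d ⊕ f) ↔ (b → f)) ↔ ¬(b → f))) → f)) → (e ⊕ d) = True → False = False
f ∧ d = False ∧ True = False
b ↔ f = False ↔ False = True
e ↔ f = True ↔ False = False
(b ↔ f) → (e ↔ f) = True → False = False
(f ∧ d) → ((b ↔ f) → (e ↔ f)) = False → False = True
((((b ∧ d) → b) → ¬((f ↔ (((d ⊕ f) ↔ (b → f)) ↔ ¬(b → f))) → f)) → (e ⊕ d)) → ((f ∧ d) → ((b ↔ f) → (e ↔ f))) = False → True = True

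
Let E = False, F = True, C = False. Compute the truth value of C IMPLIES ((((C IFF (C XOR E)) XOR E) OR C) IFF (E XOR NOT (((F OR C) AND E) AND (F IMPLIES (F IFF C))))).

True

Substituting E=False, F=True, C=False:
C XOR E = False XOR False = False
C IFF (C XOR E) = False IFF False = True
(C IFF (C XOR E)) XOR E = True XOR False = True
((C IFF (C XOR E)) XOR E) OR C = True OR False = True
F OR C = True OR False = True
(F OR C) AND E = True AND False = False
F IFF C = True IFF False = False
F IMPLIES (F IFF C) = True IMPLIES False = False
((F OR C) AND E) AND (F IMPLIES (F IFF C)) = False AND False = False
NOT (((F OR C) AND E) AND (F IMPLIES (F IFF C))) = NOT False = True
E XOR NOT (((F OR C) AND E) AND (F IMPLIES (F IFF C))) = False XOR True = True
(((C IFF (C XOR E)) XOR E) OR C) IFF (E XOR NOT (((F OR C) AND E) AND (F IMPLIES (F IFF C)))) = True IFF True = True
C IMPLIES ((((C IFF (C XOR E)) XOR E) OR C) IFF (E XOR NOT (((F OR C) AND E) AND (F IMPLIES (F IFF C))))) = False IMPLIES True = True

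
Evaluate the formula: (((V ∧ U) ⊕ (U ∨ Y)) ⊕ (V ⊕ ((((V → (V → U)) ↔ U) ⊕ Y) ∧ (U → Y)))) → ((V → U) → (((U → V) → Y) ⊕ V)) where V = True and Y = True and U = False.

Substituting V=True, Y=True, U=False:
V ∧ U = True ∧ False = False
U ∨ Y = False ∨ True = True
(V ∧ U) ⊕ (U ∨ Y) = False ⊕ True = True
V → U = True → False = False
V → (V → U) = True → False = False
(V → (V → U)) ↔ U = False ↔ False = True
((V → (V → U)) ↔ U) ⊕ Y = True ⊕ True = False
U → Y = False → True = True
(((V → (V → U)) ↔ U) ⊕ Y) ∧ (U → Y) = False ∧ True = False
V ⊕ ((((V → (V → U)) ↔ U) ⊕ Y) ∧ (U → Y)) = True ⊕ False = True
((V ∧ U) ⊕ (U ∨ Y)) ⊕ (V ⊕ ((((V → (V → U)) ↔ U) ⊕ Y) ∧ (U → Y))) = True ⊕ True = False
V → U = True → False = False
U → V = False → True = True
(U → V) → Y = True → True = True
((U → V) → Y) ⊕ V = True ⊕ True = False
(V → U) → (((U → V) → Y) ⊕ V) = False → False = True
(((V ∧ U) ⊕ (U ∨ Y)) ⊕ (V ⊕ ((((V → (V → U)) ↔ U) ⊕ Y) ∧ (U → Y)))) → ((V → U) → (((U → V) → Y) ⊕ V)) = False → True = True

True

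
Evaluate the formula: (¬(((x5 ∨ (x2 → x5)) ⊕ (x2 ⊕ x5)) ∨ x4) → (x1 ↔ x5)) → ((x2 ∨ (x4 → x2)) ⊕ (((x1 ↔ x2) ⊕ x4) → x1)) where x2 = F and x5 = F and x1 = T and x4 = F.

F

x2 → x5 = F → F = T
x5 ∨ (x2 → x5) = F ∨ T = T
x2 ⊕ x5 = F ⊕ F = F
(x5 ∨ (x2 → x5)) ⊕ (x2 ⊕ x5) = T ⊕ F = T
((x5 ∨ (x2 → x5)) ⊕ (x2 ⊕ x5)) ∨ x4 = T ∨ F = T
¬(((x5 ∨ (x2 → x5)) ⊕ (x2 ⊕ x5)) ∨ x4) = ¬T = F
x1 ↔ x5 = T ↔ F = F
¬(((x5 ∨ (x2 → x5)) ⊕ (x2 ⊕ x5)) ∨ x4) → (x1 ↔ x5) = F → F = T
x4 → x2 = F → F = T
x2 ∨ (x4 → x2) = F ∨ T = T
x1 ↔ x2 = T ↔ F = F
(x1 ↔ x2) ⊕ x4 = F ⊕ F = F
((x1 ↔ x2) ⊕ x4) → x1 = F → T = T
(x2 ∨ (x4 → x2)) ⊕ (((x1 ↔ x2) ⊕ x4) → x1) = T ⊕ T = F
(¬(((x5 ∨ (x2 → x5)) ⊕ (x2 ⊕ x5)) ∨ x4) → (x1 ↔ x5)) → ((x2 ∨ (x4 → x2)) ⊕ (((x1 ↔ x2) ⊕ x4) → x1)) = T → F = F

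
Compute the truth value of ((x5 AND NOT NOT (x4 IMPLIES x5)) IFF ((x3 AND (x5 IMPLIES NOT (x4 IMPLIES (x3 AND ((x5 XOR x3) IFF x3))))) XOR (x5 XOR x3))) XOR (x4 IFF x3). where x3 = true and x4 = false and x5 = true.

x4 IMPLIES x5 = false IMPLIES true = true
NOT (x4 IMPLIES x5) = NOT true = false
NOT NOT (x4 IMPLIES x5) = NOT false = true
x5 AND NOT NOT (x4 IMPLIES x5) = true AND true = true
x5 XOR x3 = true XOR true = false
(x5 XOR x3) IFF x3 = false IFF true = false
x3 AND ((x5 XOR x3) IFF x3) = true AND false = false
x4 IMPLIES (x3 AND ((x5 XOR x3) IFF x3)) = false IMPLIES false = true
NOT (x4 IMPLIES (x3 AND ((x5 XOR x3) IFF x3))) = NOT true = false
x5 IMPLIES NOT (x4 IMPLIES (x3 AND ((x5 XOR x3) IFF x3))) = true IMPLIES false = false
x3 AND (x5 IMPLIES NOT (x4 IMPLIES (x3 AND ((x5 XOR x3) IFF x3)))) = true AND false = false
x5 XOR x3 = true XOR true = false
(x3 AND (x5 IMPLIES NOT (x4 IMPLIES (x3 AND ((x5 XOR x3) IFF x3))))) XOR (x5 XOR x3) = false XOR false = false
(x5 AND NOT NOT (x4 IMPLIES x5)) IFF ((x3 AND (x5 IMPLIES NOT (x4 IMPLIES (x3 AND ((x5 XOR x3) IFF x3))))) XOR (x5 XOR x3)) = true IFF false = false
x4 IFF x3 = false IFF true = false
((x5 AND NOT NOT (x4 IMPLIES x5)) IFF ((x3 AND (x5 IMPLIES NOT (x4 IMPLIES (x3 AND ((x5 XOR x3) IFF x3))))) XOR (x5 XOR x3))) XOR (x4 IFF x3) = false XOR false = false

false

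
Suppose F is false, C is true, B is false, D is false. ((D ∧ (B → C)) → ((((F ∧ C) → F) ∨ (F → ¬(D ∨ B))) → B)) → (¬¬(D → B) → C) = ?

Substituting F=False, C=True, B=False, D=False:
B → C = False → True = True
D ∧ (B → C) = False ∧ True = False
F ∧ C = False ∧ True = False
(F ∧ C) → F = False → False = True
D ∨ B = False ∨ False = False
¬(D ∨ B) = ¬False = True
F → ¬(D ∨ B) = False → True = True
((F ∧ C) → F) ∨ (F → ¬(D ∨ B)) = True ∨ True = True
(((F ∧ C) → F) ∨ (F → ¬(D ∨ B))) → B = True → False = False
(D ∧ (B → C)) → ((((F ∧ C) → F) ∨ (F → ¬(D ∨ B))) → B) = False → False = True
D → B = False → False = True
¬(D → B) = ¬True = False
¬¬(D → B) = ¬False = True
¬¬(D → B) → C = True → True = True
((D ∧ (B → C)) → ((((F ∧ C) → F) ∨ (F → ¬(D ∨ B))) → B)) → (¬¬(D → B) → C) = True → True = True

True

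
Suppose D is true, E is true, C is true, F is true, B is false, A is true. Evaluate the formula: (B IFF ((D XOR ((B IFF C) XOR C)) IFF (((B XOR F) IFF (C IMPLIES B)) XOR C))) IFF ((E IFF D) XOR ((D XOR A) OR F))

False

B IFF C = False IFF True = False
(B IFF C) XOR C = False XOR True = True
D XOR ((B IFF C) XOR C) = True XOR True = False
B XOR F = False XOR True = True
C IMPLIES B = True IMPLIES False = False
(B XOR F) IFF (C IMPLIES B) = True IFF False = False
((B XOR F) IFF (C IMPLIES B)) XOR C = False XOR True = True
(D XOR ((B IFF C) XOR C)) IFF (((B XOR F) IFF (C IMPLIES B)) XOR C) = False IFF True = False
B IFF ((D XOR ((B IFF C) XOR C)) IFF (((B XOR F) IFF (C IMPLIES B)) XOR C)) = False IFF False = True
E IFF D = True IFF True = True
D XOR A = True XOR True = False
(D XOR A) OR F = False OR True = True
(E IFF D) XOR ((D XOR A) OR F) = True XOR True = False
(B IFF ((D XOR ((B IFF C) XOR C)) IFF (((B XOR F) IFF (C IMPLIES B)) XOR C))) IFF ((E IFF D) XOR ((D XOR A) OR F)) = True IFF False = False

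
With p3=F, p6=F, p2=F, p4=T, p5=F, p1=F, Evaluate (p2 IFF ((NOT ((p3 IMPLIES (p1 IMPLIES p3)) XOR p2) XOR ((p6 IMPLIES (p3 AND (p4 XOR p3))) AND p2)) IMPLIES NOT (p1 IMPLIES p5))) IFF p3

T

Substituting p3=F, p6=F, p2=F, p4=T, p5=F, p1=F:
p1 IMPLIES p3 = F IMPLIES F = T
p3 IMPLIES (p1 IMPLIES p3) = F IMPLIES T = T
(p3 IMPLIES (p1 IMPLIES p3)) XOR p2 = T XOR F = T
NOT ((p3 IMPLIES (p1 IMPLIES p3)) XOR p2) = NOT T = F
p4 XOR p3 = T XOR F = T
p3 AND (p4 XOR p3) = F AND T = F
p6 IMPLIES (p3 AND (p4 XOR p3)) = F IMPLIES F = T
(p6 IMPLIES (p3 AND (p4 XOR p3))) AND p2 = T AND F = F
NOT ((p3 IMPLIES (p1 IMPLIES p3)) XOR p2) XOR ((p6 IMPLIES (p3 AND (p4 XOR p3))) AND p2) = F XOR F = F
p1 IMPLIES p5 = F IMPLIES F = T
NOT (p1 IMPLIES p5) = NOT T = F
(NOT ((p3 IMPLIES (p1 IMPLIES p3)) XOR p2) XOR ((p6 IMPLIES (p3 AND (p4 XOR p3))) AND p2)) IMPLIES NOT (p1 IMPLIES p5) = F IMPLIES F = T
p2 IFF ((NOT ((p3 IMPLIES (p1 IMPLIES p3)) XOR p2) XOR ((p6 IMPLIES (p3 AND (p4 XOR p3))) AND p2)) IMPLIES NOT (p1 IMPLIES p5)) = F IFF T = F
(p2 IFF ((NOT ((p3 IMPLIES (p1 IMPLIES p3)) XOR p2) XOR ((p6 IMPLIES (p3 AND (p4 XOR p3))) AND p2)) IMPLIES NOT (p1 IMPLIES p5))) IFF p3 = F IFF F = T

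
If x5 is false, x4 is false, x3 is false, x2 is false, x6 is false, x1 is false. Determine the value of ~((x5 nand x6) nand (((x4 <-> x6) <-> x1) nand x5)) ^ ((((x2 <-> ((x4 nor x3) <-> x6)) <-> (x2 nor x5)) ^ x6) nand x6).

Substituting x5=0, x4=0, x3=0, x2=0, x6=0, x1=0:
x5 nand x6 = 0 nand 0 = 1
x4 <-> x6 = 0 <-> 0 = 1
(x4 <-> x6) <-> x1 = 1 <-> 0 = 0
((x4 <-> x6) <-> x1) nand x5 = 0 nand 0 = 1
(x5 nand x6) nand (((x4 <-> x6) <-> x1) nand x5) = 1 nand 1 = 0
~((x5 nand x6) nand (((x4 <-> x6) <-> x1) nand x5)) = ~0 = 1
x4 nor x3 = 0 nor 0 = 1
(x4 nor x3) <-> x6 = 1 <-> 0 = 0
x2 <-> ((x4 nor x3) <-> x6) = 0 <-> 0 = 1
x2 nor x5 = 0 nor 0 = 1
(x2 <-> ((x4 nor x3) <-> x6)) <-> (x2 nor x5) = 1 <-> 1 = 1
((x2 <-> ((x4 nor x3) <-> x6)) <-> (x2 nor x5)) ^ x6 = 1 ^ 0 = 1
(((x2 <-> ((x4 nor x3) <-> x6)) <-> (x2 nor x5)) ^ x6) nand x6 = 1 nand 0 = 1
~((x5 nand x6) nand (((x4 <-> x6) <-> x1) nand x5)) ^ ((((x2 <-> ((x4 nor x3) <-> x6)) <-> (x2 nor x5)) ^ x6) nand x6) = 1 ^ 1 = 0

0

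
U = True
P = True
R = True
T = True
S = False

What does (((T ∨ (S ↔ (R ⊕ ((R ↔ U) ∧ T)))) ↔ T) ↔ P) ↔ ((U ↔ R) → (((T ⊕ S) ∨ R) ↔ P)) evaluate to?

True

R ↔ U = True ↔ True = True
(R ↔ U) ∧ T = True ∧ True = True
R ⊕ ((R ↔ U) ∧ T) = True ⊕ True = False
S ↔ (R ⊕ ((R ↔ U) ∧ T)) = False ↔ False = True
T ∨ (S ↔ (R ⊕ ((R ↔ U) ∧ T))) = True ∨ True = True
(T ∨ (S ↔ (R ⊕ ((R ↔ U) ∧ T)))) ↔ T = True ↔ True = True
((T ∨ (S ↔ (R ⊕ ((R ↔ U) ∧ T)))) ↔ T) ↔ P = True ↔ True = True
U ↔ R = True ↔ True = True
T ⊕ S = True ⊕ False = True
(T ⊕ S) ∨ R = True ∨ True = True
((T ⊕ S) ∨ R) ↔ P = True ↔ True = True
(U ↔ R) → (((T ⊕ S) ∨ R) ↔ P) = True → True = True
(((T ∨ (S ↔ (R ⊕ ((R ↔ U) ∧ T)))) ↔ T) ↔ P) ↔ ((U ↔ R) → (((T ⊕ S) ∨ R) ↔ P)) = True ↔ True = True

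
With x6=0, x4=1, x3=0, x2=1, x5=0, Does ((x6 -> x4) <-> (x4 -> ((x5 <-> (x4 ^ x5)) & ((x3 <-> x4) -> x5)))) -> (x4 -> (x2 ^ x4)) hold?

x6 -> x4 = 0 -> 1 = 1
x4 ^ x5 = 1 ^ 0 = 1
x5 <-> (x4 ^ x5) = 0 <-> 1 = 0
x3 <-> x4 = 0 <-> 1 = 0
(x3 <-> x4) -> x5 = 0 -> 0 = 1
(x5 <-> (x4 ^ x5)) & ((x3 <-> x4) -> x5) = 0 & 1 = 0
x4 -> ((x5 <-> (x4 ^ x5)) & ((x3 <-> x4) -> x5)) = 1 -> 0 = 0
(x6 -> x4) <-> (x4 -> ((x5 <-> (x4 ^ x5)) & ((x3 <-> x4) -> x5))) = 1 <-> 0 = 0
x2 ^ x4 = 1 ^ 1 = 0
x4 -> (x2 ^ x4) = 1 -> 0 = 0
((x6 -> x4) <-> (x4 -> ((x5 <-> (x4 ^ x5)) & ((x3 <-> x4) -> x5)))) -> (x4 -> (x2 ^ x4)) = 0 -> 0 = 1

1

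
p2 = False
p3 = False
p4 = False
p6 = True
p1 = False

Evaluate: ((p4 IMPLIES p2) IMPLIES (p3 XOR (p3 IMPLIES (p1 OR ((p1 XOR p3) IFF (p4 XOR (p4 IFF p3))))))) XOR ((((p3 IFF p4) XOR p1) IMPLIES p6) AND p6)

Substituting p2=False, p3=False, p4=False, p6=True, p1=False:
p4 IMPLIES p2 = False IMPLIES False = True
p1 XOR p3 = False XOR False = False
p4 IFF p3 = False IFF False = True
p4 XOR (p4 IFF p3) = False XOR True = True
(p1 XOR p3) IFF (p4 XOR (p4 IFF p3)) = False IFF True = False
p1 OR ((p1 XOR p3) IFF (p4 XOR (p4 IFF p3))) = False OR False = False
p3 IMPLIES (p1 OR ((p1 XOR p3) IFF (p4 XOR (p4 IFF p3)))) = False IMPLIES False = True
p3 XOR (p3 IMPLIES (p1 OR ((p1 XOR p3) IFF (p4 XOR (p4 IFF p3))))) = False XOR True = True
(p4 IMPLIES p2) IMPLIES (p3 XOR (p3 IMPLIES (p1 OR ((p1 XOR p3) IFF (p4 XOR (p4 IFF p3)))))) = True IMPLIES True = True
p3 IFF p4 = False IFF False = True
(p3 IFF p4) XOR p1 = True XOR False = True
((p3 IFF p4) XOR p1) IMPLIES p6 = True IMPLIES True = True
(((p3 IFF p4) XOR p1) IMPLIES p6) AND p6 = True AND True = True
((p4 IMPLIES p2) IMPLIES (p3 XOR (p3 IMPLIES (p1 OR ((p1 XOR p3) IFF (p4 XOR (p4 IFF p3))))))) XOR ((((p3 IFF p4) XOR p1) IMPLIES p6) AND p6) = True XOR True = False

False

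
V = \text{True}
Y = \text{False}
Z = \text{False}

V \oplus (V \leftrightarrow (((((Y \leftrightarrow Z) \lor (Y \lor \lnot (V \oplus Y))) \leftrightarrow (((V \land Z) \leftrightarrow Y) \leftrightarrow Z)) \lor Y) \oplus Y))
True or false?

\text{True}

Y \leftrightarrow Z = \text{False} \leftrightarrow \text{False} = \text{True}
V \oplus Y = \text{True} \oplus \text{False} = \text{True}
\lnot (V \oplus Y) = \lnot \text{True} = \text{False}
Y \lor \lnot (V \oplus Y) = \text{False} \lor \text{False} = \text{False}
(Y \leftrightarrow Z) \lor (Y \lor \lnot (V \oplus Y)) = \text{True} \lor \text{False} = \text{True}
V \land Z = \text{True} \land \text{False} = \text{False}
(V \land Z) \leftrightarrow Y = \text{False} \leftrightarrow \text{False} = \text{True}
((V \land Z) \leftrightarrow Y) \leftrightarrow Z = \text{True} \leftrightarrow \text{False} = \text{False}
((Y \leftrightarrow Z) \lor (Y \lor \lnot (V \oplus Y))) \leftrightarrow (((V \land Z) \leftrightarrow Y) \leftrightarrow Z) = \text{True} \leftrightarrow \text{False} = \text{False}
(((Y \leftrightarrow Z) \lor (Y \lor \lnot (V \oplus Y))) \leftrightarrow (((V \land Z) \leftrightarrow Y) \leftrightarrow Z)) \lor Y = \text{False} \lor \text{False} = \text{False}
((((Y \leftrightarrow Z) \lor (Y \lor \lnot (V \oplus Y))) \leftrightarrow (((V \land Z) \leftrightarrow Y) \leftrightarrow Z)) \lor Y) \oplus Y = \text{False} \oplus \text{False} = \text{False}
V \leftrightarrow (((((Y \leftrightarrow Z) \lor (Y \lor \lnot (V \oplus Y))) \leftrightarrow (((V \land Z) \leftrightarrow Y) \leftrightarrow Z)) \lor Y) \oplus Y) = \text{True} \leftrightarrow \text{False} = \text{False}
V \oplus (V \leftrightarrow (((((Y \leftrightarrow Z) \lor (Y \lor \lnot (V \oplus Y))) \leftrightarrow (((V \land Z) \leftrightarrow Y) \leftrightarrow Z)) \lor Y) \oplus Y)) = \text{True} \oplus \text{False} = \text{True}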